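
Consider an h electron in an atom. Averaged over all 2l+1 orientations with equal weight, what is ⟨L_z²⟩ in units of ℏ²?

For an h orbital, l = 5.
m_l runs from −5 to 5, i.e. {-5, -4, -3, -2, -1, 0, 1, 2, 3, 4, 5}.
⟨L_z²⟩ = ℏ²·(Σ m_l²)/(2l+1) = ℏ²·110/11 = 10ℏ².

⟨L_z²⟩ = 10 ℏ²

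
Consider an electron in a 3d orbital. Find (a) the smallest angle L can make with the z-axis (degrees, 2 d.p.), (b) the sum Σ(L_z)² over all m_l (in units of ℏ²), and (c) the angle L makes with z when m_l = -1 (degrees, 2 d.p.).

For 3d, l = 2.
cos θ_min = 2/√6, so θ_min ≈ 35.26°.
Σ m_l² = 10, so Σ(L_z)² = 10 ℏ².
For m_l = -1: cos θ = -1/√6, θ ≈ 114.09°.

θ_min ≈ 35.26°; Σ(L_z)² = 10 ℏ²; θ(m_l=-1) ≈ 114.09°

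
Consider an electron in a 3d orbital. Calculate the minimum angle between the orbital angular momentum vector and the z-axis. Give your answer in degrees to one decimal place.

θ_min ≈ 35.3°

The 3d subshell has l = 2.
|L|² = l(l+1)ℏ² = 6ℏ², so |L| = √6 ℏ.
The smallest angle corresponds to the largest L_z, i.e. m_l = l = 2, giving L_z = 2ℏ.
cos θ_min = 2/√6, so θ_min ≈ 35.3°.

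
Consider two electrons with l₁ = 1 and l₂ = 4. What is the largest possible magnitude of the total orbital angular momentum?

|L_tot|_max = √30 ℏ ≈ 5.477ℏ

Angular momentum addition gives L = |l₁ − l₂|, …, l₁ + l₂.
Allowed values: L = 3, 4, 5.
The largest magnitude corresponds to L = 5: |L_tot| = ℏ√(5·6) = √30 ℏ.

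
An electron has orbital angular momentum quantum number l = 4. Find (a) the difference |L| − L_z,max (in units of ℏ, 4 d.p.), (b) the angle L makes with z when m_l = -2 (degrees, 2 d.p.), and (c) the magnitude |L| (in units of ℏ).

|L| − L_z,max = (2√5 − 4)ℏ ≈ 0.4721ℏ.
For m_l = -2: cos θ = -2/√20, θ ≈ 116.57°.
|L| = ℏ√(4·5) = 2√5 ℏ ≈ 4.472ℏ.

|L|−L_z,max ≈ 0.4721ℏ; θ(m_l=-2) ≈ 116.57°; |L| = 2√5 ℏ ≈ 4.472ℏ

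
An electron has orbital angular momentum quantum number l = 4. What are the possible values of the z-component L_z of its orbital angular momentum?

L_z = m_l ℏ with m_l ranging from −l to +l in integer steps.
For l = 4: m_l ∈ {-4, -3, -2, -1, 0, 1, 2, 3, 4}.

L_z ∈ {−4ℏ, −3ℏ, −2ℏ, −ℏ, 0, ℏ, 2ℏ, 3ℏ, 4ℏ}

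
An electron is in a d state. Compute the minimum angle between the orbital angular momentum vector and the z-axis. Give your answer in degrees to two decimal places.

θ_min ≈ 35.26°

A d state has l = 2.
|L| = ℏ√(l(l+1)) = √6 ℏ.
The smallest angle corresponds to the largest L_z, i.e. m_l = l = 2, giving L_z = 2ℏ.
cos θ_min = 2/√6, so θ_min ≈ 35.26°.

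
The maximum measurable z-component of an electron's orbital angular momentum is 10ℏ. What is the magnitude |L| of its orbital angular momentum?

L_z,max = lℏ, so l = 10.
|L| = ℏ√(l(l+1)) = √110 ℏ.

|L| = √110 ℏ ≈ 10.488ℏ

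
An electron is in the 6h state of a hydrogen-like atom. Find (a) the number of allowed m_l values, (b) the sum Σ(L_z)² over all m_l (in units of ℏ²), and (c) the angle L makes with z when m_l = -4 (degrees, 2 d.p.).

11 values; Σ(L_z)² = 110 ℏ²; θ(m_l=-4) ≈ 136.91°

For 6h, l = 5.
There are 2l+1 = 11 values of m_l.
Σ m_l² = 110, so Σ(L_z)² = 110 ℏ².
For m_l = -4: cos θ = -4/√30, θ ≈ 136.91°.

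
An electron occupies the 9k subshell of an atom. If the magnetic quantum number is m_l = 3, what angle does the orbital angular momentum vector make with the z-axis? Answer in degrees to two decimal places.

θ ≈ 66.37°

For 9k, l = 7.
|L| = ℏ√(l(l+1)) = 2√14 ℏ.
L_z = m_l ℏ = 3ℏ.
cos θ = L_z/|L| = 3/√56, so θ ≈ 66.37°.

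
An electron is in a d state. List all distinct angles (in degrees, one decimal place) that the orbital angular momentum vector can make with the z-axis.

θ ∈ {35.3°, 65.9°, 90.0°, 114.1°, 144.7°}

For a d orbital, l = 2.
|L| = ℏ√(l(l+1)) = √6 ℏ.
cos θ = m_l/√6 for each m_l ∈ {-2, -1, 0, 1, 2}.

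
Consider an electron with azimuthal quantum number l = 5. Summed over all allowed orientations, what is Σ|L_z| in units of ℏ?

m_l runs from −5 to 5, i.e. {-5, -4, -3, -2, -1, 0, 1, 2, 3, 4, 5}.
Σ|m_l| = 2(1+2+…+5) = 30.

Σ|L_z| = 30 ℏ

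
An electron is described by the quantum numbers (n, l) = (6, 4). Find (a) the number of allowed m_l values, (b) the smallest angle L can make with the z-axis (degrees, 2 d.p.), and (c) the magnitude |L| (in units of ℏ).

There are 2l+1 = 9 values of m_l.
cos θ_min = 4/√20, so θ_min ≈ 26.57°.
|L| = ℏ√(4·5) = 2√5 ℏ ≈ 4.472ℏ.

9 values; θ_min ≈ 26.57°; |L| = 2√5 ℏ ≈ 4.472ℏ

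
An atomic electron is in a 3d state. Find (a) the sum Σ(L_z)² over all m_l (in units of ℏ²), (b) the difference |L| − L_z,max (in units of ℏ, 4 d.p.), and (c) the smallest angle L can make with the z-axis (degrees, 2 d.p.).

Σ(L_z)² = 10 ℏ²; |L|−L_z,max ≈ 0.4495ℏ; θ_min ≈ 35.26°

For 3d, l = 2.
Σ m_l² = 10, so Σ(L_z)² = 10 ℏ².
|L| − L_z,max = (√6 − 2)ℏ ≈ 0.4495ℏ.
cos θ_min = 2/√6, so θ_min ≈ 35.26°.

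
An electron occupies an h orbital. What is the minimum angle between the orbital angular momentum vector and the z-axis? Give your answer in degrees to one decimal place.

θ_min ≈ 24.1°

For an h orbital, l = 5.
|L| = √(l(l+1)) ℏ = √30 ℏ.
The smallest angle corresponds to the largest L_z, i.e. m_l = l = 5, giving L_z = 5ℏ.
cos θ_min = 5/√30, so θ_min ≈ 24.1°.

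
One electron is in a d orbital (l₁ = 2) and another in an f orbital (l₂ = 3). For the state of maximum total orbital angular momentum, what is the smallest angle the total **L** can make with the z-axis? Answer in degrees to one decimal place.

By the triangle rule, |l₁ − l₂| ≤ L ≤ l₁ + l₂.
Allowed values: L = 1, 2, 3, 4, 5.
The maximum is L = 5, with |L_tot| = ℏ√(5·6) = √30 ℏ.
The minimum angle with z is arccos(5/√30) ≈ 24.1°.

θ_min ≈ 24.1°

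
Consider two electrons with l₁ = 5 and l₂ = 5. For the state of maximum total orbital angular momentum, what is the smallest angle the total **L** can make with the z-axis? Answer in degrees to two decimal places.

By the triangle rule, |l₁ − l₂| ≤ L ≤ l₁ + l₂.
So L can be 0, 1, 2, 3, 4, 5, 6, 7, 8, 9, 10.
The maximum is L = 10, with |L_tot| = ℏ√(10·11) = √110 ℏ.
The minimum angle with z is arccos(10/√110) ≈ 17.55°.

θ_min ≈ 17.55°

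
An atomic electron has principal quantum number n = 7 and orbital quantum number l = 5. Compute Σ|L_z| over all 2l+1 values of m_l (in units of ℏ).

Σ|L_z| = 30 ℏ

m_l ∈ {-5, -4, -3, -2, -1, 0, 1, 2, 3, 4, 5}.
Σ|m_l| = 2(1+2+…+5) = 30.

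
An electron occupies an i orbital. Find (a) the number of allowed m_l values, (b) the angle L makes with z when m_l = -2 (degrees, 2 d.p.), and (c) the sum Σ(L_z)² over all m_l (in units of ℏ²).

13 values; θ(m_l=-2) ≈ 107.98°; Σ(L_z)² = 182 ℏ²

An i state has l = 6.
There are 2l+1 = 13 values of m_l.
For m_l = -2: cos θ = -2/√42, θ ≈ 107.98°.
Σ m_l² = 182, so Σ(L_z)² = 182 ℏ².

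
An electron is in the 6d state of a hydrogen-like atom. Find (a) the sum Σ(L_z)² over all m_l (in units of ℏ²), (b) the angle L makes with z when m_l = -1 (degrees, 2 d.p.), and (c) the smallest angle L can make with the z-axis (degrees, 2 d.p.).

Σ(L_z)² = 10 ℏ²; θ(m_l=-1) ≈ 114.09°; θ_min ≈ 35.26°

6d means n = 6, l = 2.
Σ m_l² = 10, so Σ(L_z)² = 10 ℏ².
For m_l = -1: cos θ = -1/√6, θ ≈ 114.09°.
cos θ_min = 2/√6, so θ_min ≈ 35.26°.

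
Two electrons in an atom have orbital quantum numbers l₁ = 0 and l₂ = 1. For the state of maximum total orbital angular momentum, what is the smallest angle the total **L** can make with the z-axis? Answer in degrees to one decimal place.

By the triangle rule, |l₁ − l₂| ≤ L ≤ l₁ + l₂.
L ∈ {1}.
The maximum is L = 1, with |L_tot| = ℏ√(1·2) = √2 ℏ.
The minimum angle with z is arccos(1/√2) ≈ 45.0°.

θ_min ≈ 45.0°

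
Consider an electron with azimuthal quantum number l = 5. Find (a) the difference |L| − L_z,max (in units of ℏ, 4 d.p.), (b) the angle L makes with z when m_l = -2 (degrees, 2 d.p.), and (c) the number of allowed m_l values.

|L| − L_z,max = (√30 − 5)ℏ ≈ 0.4772ℏ.
For m_l = -2: cos θ = -2/√30, θ ≈ 111.42°.
There are 2l+1 = 11 values of m_l.

|L|−L_z,max ≈ 0.4772ℏ; θ(m_l=-2) ≈ 111.42°; 11 values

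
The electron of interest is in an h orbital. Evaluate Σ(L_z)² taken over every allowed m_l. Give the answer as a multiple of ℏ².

The letter h corresponds to l = 5.
The allowed m_l values are -5, -4, -3, -2, -1, 0, 1, 2, 3, 4, 5.
Σ m_l² = 2·(1 + 4 + 9 + 16 + 25) = 110.

Σ(L_z)² = 110 ℏ²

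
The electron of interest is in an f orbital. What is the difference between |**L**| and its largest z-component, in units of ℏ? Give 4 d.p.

|L| − L_z,max ≈ 0.4641ℏ

F corresponds to l = 3.
|L| = 2√3 ℏ ≈ 3.4641ℏ, while L_z,max = lℏ = 3ℏ.
The difference is (2√3 − 3)ℏ ≈ 0.4641ℏ.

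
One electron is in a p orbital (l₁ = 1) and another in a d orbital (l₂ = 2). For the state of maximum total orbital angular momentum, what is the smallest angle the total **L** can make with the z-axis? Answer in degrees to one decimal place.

L runs from |1 − 2| = 1 to 1 + 2 = 3.
Allowed values: L = 1, 2, 3.
The maximum is L = 3, with |L_tot| = ℏ√(3·4) = 2√3 ℏ.
The minimum angle with z is arccos(3/√12) ≈ 30.0°.

θ_min ≈ 30.0°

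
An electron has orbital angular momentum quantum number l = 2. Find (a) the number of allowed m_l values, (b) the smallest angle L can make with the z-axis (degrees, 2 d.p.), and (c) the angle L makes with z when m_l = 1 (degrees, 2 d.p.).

5 values; θ_min ≈ 35.26°; θ(m_l=1) ≈ 65.91°

There are 2l+1 = 5 values of m_l.
cos θ_min = 2/√6, so θ_min ≈ 35.26°.
For m_l = 1: cos θ = 1/√6, θ ≈ 65.91°.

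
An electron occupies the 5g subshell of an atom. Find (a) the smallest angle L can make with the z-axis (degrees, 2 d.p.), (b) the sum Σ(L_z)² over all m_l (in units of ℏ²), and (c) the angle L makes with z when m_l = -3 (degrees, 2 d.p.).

θ_min ≈ 26.57°; Σ(L_z)² = 60 ℏ²; θ(m_l=-3) ≈ 132.13°

5g means n = 5, l = 4.
cos θ_min = 4/√20, so θ_min ≈ 26.57°.
Σ m_l² = 60, so Σ(L_z)² = 60 ℏ².
For m_l = -3: cos θ = -3/√20, θ ≈ 132.13°.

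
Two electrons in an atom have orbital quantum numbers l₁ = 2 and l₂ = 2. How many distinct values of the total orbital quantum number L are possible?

The total orbital quantum number L ranges from |l₁ − l₂| to l₁ + l₂ in integer steps.
L ∈ {0, 1, 2, 3, 4}.
That is 5 values.

5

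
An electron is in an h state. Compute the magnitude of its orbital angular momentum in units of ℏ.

The letter h corresponds to l = 5.
|L| = ℏ√(l(l+1)) = ℏ√(5·6) = √30 ℏ

|L| = √30 ℏ ≈ 5.477ℏ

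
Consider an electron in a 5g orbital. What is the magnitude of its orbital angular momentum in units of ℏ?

The 5g subshell has l = 4.
|L| = ℏ√(l(l+1)) = ℏ√(4·5) = 2√5 ℏ

|L| = 2√5 ℏ ≈ 4.472ℏ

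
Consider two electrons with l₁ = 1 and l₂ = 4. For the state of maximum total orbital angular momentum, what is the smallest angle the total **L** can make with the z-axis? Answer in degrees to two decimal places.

θ_min ≈ 24.09°

The total orbital quantum number L ranges from |l₁ − l₂| to l₁ + l₂ in integer steps.
So L can be 3, 4, 5.
The maximum is L = 5, with |L_tot| = ℏ√(5·6) = √30 ℏ.
The minimum angle with z is arccos(5/√30) ≈ 24.09°.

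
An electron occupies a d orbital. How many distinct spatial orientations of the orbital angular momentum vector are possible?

For a d orbital, l = 2.
The number of m_l values is 2l + 1 = 2·2 + 1 = 5.

5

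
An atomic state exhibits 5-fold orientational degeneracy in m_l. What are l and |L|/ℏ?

2l + 1 = 5 ⇒ l = 2.
|L| = ℏ√(l(l+1)) = ℏ√(2·3) = √6 ℏ.

l = 2, |L| = √6 ℏ ≈ 2.449ℏ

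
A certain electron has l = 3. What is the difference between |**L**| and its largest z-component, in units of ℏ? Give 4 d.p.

|L| = 2√3 ℏ ≈ 3.4641ℏ, while L_z,max = lℏ = 3ℏ.
The difference is (2√3 − 3)ℏ ≈ 0.4641ℏ.

|L| − L_z,max ≈ 0.4641ℏ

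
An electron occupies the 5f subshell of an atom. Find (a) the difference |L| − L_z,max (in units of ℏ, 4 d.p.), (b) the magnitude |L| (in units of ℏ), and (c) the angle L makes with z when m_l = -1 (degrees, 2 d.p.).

|L|−L_z,max ≈ 0.4641ℏ; |L| = 2√3 ℏ ≈ 3.464ℏ; θ(m_l=-1) ≈ 106.78°

For 5f, l = 3.
|L| − L_z,max = (2√3 − 3)ℏ ≈ 0.4641ℏ.
|L| = ℏ√(3·4) = 2√3 ℏ ≈ 3.464ℏ.
For m_l = -1: cos θ = -1/√12, θ ≈ 106.78°.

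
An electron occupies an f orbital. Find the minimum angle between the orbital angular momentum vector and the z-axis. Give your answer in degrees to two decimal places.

θ_min ≈ 30.00°

For an f orbital, l = 3.
|L| = ℏ√(l(l+1)) = 2√3 ℏ.
The smallest angle corresponds to the largest L_z, i.e. m_l = l = 3, giving L_z = 3ℏ.
cos θ_min = 3/√12, so θ_min ≈ 30.00°.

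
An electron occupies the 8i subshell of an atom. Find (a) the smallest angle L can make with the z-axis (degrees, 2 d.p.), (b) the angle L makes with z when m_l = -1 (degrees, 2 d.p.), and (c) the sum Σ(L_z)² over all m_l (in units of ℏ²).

θ_min ≈ 22.21°; θ(m_l=-1) ≈ 98.88°; Σ(L_z)² = 182 ℏ²

The 8i subshell has l = 6.
cos θ_min = 6/√42, so θ_min ≈ 22.21°.
For m_l = -1: cos θ = -1/√42, θ ≈ 98.88°.
Σ m_l² = 182, so Σ(L_z)² = 182 ℏ².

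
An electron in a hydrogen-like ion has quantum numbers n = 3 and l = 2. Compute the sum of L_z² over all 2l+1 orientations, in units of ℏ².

m_l ∈ {-2, -1, 0, 1, 2}.
Σ m_l² = l(l+1)(2l+1)/3 = 2·3·5/3 = 10.

Σ(L_z)² = 10 ℏ²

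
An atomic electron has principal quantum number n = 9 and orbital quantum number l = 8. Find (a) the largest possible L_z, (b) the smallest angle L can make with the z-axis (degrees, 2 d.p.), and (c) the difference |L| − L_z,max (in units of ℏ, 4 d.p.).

L_z,max = lℏ = 8ℏ.
cos θ_min = 8/√72, so θ_min ≈ 19.47°.
|L| − L_z,max = (6√2 − 8)ℏ ≈ 0.4853ℏ.

L_z,max = 8ℏ; θ_min ≈ 19.47°; |L|−L_z,max ≈ 0.4853ℏ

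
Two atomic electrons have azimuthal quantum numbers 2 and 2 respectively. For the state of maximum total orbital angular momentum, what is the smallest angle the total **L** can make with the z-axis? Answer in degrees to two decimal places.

The total orbital quantum number L ranges from |l₁ − l₂| to l₁ + l₂ in integer steps.
Allowed values: L = 0, 1, 2, 3, 4.
The maximum is L = 4, with |L_tot| = ℏ√(4·5) = 2√5 ℏ.
The minimum angle with z is arccos(4/√20) ≈ 26.57°.

θ_min ≈ 26.57°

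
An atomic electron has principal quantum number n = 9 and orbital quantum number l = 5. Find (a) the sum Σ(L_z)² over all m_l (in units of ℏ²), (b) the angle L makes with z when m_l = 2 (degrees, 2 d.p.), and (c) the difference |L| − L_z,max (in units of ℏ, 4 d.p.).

Σ(L_z)² = 110 ℏ²; θ(m_l=2) ≈ 68.58°; |L|−L_z,max ≈ 0.4772ℏ

Σ m_l² = 110, so Σ(L_z)² = 110 ℏ².
For m_l = 2: cos θ = 2/√30, θ ≈ 68.58°.
|L| − L_z,max = (√30 − 5)ℏ ≈ 0.4772ℏ.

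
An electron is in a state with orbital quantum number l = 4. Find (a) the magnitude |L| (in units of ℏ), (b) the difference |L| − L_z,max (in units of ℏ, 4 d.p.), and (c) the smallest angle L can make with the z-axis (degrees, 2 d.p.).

|L| = ℏ√(4·5) = 2√5 ℏ ≈ 4.472ℏ.
|L| − L_z,max = (2√5 − 4)ℏ ≈ 0.4721ℏ.
cos θ_min = 4/√20, so θ_min ≈ 26.57°.

|L| = 2√5 ℏ ≈ 4.472ℏ; |L|−L_z,max ≈ 0.4721ℏ; θ_min ≈ 26.57°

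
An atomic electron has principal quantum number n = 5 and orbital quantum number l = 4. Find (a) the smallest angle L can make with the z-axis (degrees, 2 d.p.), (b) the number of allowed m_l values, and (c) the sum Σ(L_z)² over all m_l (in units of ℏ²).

cos θ_min = 4/√20, so θ_min ≈ 26.57°.
There are 2l+1 = 9 values of m_l.
Σ m_l² = 60, so Σ(L_z)² = 60 ℏ².

θ_min ≈ 26.57°; 9 values; Σ(L_z)² = 60 ℏ²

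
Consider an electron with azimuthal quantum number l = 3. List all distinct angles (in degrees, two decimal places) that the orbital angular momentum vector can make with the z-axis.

|L| = ℏ√(l(l+1)) = 2√3 ℏ.
cos θ = m_l/√12 for each m_l ∈ {-3, -2, -1, 0, 1, 2, 3}.

θ ∈ {30.00°, 54.74°, 73.22°, 90.00°, 106.78°, 125.26°, 150.00°}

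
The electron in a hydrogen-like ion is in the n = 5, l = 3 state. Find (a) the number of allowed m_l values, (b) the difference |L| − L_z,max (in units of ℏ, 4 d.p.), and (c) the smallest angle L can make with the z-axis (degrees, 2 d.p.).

7 values; |L|−L_z,max ≈ 0.4641ℏ; θ_min ≈ 30.00°

There are 2l+1 = 7 values of m_l.
|L| − L_z,max = (2√3 − 3)ℏ ≈ 0.4641ℏ.
cos θ_min = 3/√12, so θ_min ≈ 30.00°.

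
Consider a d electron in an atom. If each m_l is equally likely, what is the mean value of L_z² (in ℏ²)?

⟨L_z²⟩ = 2 ℏ²

A d state has l = 2.
m_l ∈ {-2, -1, 0, 1, 2}.
Average of L_z² over 5 states: 10/5 ℏ² = 2 ℏ².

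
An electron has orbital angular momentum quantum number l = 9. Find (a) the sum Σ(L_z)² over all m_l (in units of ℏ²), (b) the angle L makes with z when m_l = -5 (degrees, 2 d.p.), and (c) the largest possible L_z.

Σ m_l² = 570, so Σ(L_z)² = 570 ℏ².
For m_l = -5: cos θ = -5/√90, θ ≈ 121.81°.
L_z,max = lℏ = 9ℏ.

Σ(L_z)² = 570 ℏ²; θ(m_l=-5) ≈ 121.81°; L_z,max = 9ℏ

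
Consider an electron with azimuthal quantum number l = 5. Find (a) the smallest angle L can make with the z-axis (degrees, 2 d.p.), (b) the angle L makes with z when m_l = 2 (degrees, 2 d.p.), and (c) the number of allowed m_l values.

θ_min ≈ 24.09°; θ(m_l=2) ≈ 68.58°; 11 values

cos θ_min = 5/√30, so θ_min ≈ 24.09°.
For m_l = 2: cos θ = 2/√30, θ ≈ 68.58°.
There are 2l+1 = 11 values of m_l.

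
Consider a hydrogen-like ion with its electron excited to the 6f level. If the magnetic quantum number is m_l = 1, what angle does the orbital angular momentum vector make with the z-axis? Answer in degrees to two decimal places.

The 6f level has l = 3.
|L|² = l(l+1)ℏ² = 12ℏ², so |L| = 2√3 ℏ.
L_z = m_l ℏ = 1ℏ.
cos θ = L_z/|L| = 1/√12, so θ ≈ 73.22°.

θ ≈ 73.22°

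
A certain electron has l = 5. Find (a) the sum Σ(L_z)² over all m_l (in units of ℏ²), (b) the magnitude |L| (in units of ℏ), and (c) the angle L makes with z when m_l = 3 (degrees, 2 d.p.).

Σ(L_z)² = 110 ℏ²; |L| = √30 ℏ ≈ 5.477ℏ; θ(m_l=3) ≈ 56.79°

Σ m_l² = 110, so Σ(L_z)² = 110 ℏ².
|L| = ℏ√(5·6) = √30 ℏ ≈ 5.477ℏ.
For m_l = 3: cos θ = 3/√30, θ ≈ 56.79°.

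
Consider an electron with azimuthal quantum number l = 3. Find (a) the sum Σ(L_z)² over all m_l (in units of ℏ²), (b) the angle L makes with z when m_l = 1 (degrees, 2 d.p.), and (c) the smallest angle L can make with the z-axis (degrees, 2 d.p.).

Σ m_l² = 28, so Σ(L_z)² = 28 ℏ².
For m_l = 1: cos θ = 1/√12, θ ≈ 73.22°.
cos θ_min = 3/√12, so θ_min ≈ 30.00°.

Σ(L_z)² = 28 ℏ²; θ(m_l=1) ≈ 73.22°; θ_min ≈ 30.00°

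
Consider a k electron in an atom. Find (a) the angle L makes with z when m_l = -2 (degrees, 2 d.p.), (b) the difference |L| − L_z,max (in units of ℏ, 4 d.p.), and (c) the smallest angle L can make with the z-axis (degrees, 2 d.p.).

For a k orbital, l = 7.
For m_l = -2: cos θ = -2/√56, θ ≈ 105.50°.
|L| − L_z,max = (2√14 − 7)ℏ ≈ 0.4833ℏ.
cos θ_min = 7/√56, so θ_min ≈ 20.70°.

θ(m_l=-2) ≈ 105.50°; |L|−L_z,max ≈ 0.4833ℏ; θ_min ≈ 20.70°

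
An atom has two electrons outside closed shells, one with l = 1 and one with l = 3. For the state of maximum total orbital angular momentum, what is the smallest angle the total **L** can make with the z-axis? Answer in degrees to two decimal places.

θ_min ≈ 26.57°

By the triangle rule, |l₁ − l₂| ≤ L ≤ l₁ + l₂.
So L can be 2, 3, 4.
The maximum is L = 4, with |L_tot| = ℏ√(4·5) = 2√5 ℏ.
The minimum angle with z is arccos(4/√20) ≈ 26.57°.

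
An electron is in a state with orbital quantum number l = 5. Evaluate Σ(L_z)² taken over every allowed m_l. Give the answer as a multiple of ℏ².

m_l ∈ {-5, -4, -3, -2, -1, 0, 1, 2, 3, 4, 5}.
Summing m² from −5 to 5: Σ m_l² = 110.

Σ(L_z)² = 110 ℏ²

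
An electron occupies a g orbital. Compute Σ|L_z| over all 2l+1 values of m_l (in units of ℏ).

For a g orbital, l = 4.
The allowed m_l values are -4, -3, -2, -1, 0, 1, 2, 3, 4.
Σ|m_l| = 2(1+2+…+4) = 20.

Σ|L_z| = 20 ℏ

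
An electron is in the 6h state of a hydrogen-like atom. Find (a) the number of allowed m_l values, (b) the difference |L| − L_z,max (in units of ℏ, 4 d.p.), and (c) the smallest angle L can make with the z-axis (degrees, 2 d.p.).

For 6h, l = 5.
There are 2l+1 = 11 values of m_l.
|L| − L_z,max = (√30 − 5)ℏ ≈ 0.4772ℏ.
cos θ_min = 5/√30, so θ_min ≈ 24.09°.

11 values; |L|−L_z,max ≈ 0.4772ℏ; θ_min ≈ 24.09°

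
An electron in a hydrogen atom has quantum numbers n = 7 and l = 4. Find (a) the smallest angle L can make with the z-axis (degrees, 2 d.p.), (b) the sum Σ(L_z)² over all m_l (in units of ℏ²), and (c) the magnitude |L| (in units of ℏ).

cos θ_min = 4/√20, so θ_min ≈ 26.57°.
Σ m_l² = 60, so Σ(L_z)² = 60 ℏ².
|L| = ℏ√(4·5) = 2√5 ℏ ≈ 4.472ℏ.

θ_min ≈ 26.57°; Σ(L_z)² = 60 ℏ²; |L| = 2√5 ℏ ≈ 4.472ℏ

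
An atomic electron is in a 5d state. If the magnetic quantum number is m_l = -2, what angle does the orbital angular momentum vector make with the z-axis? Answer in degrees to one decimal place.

5d means n = 5, l = 2.
|L| = √(l(l+1)) ℏ = √6 ℏ.
L_z = m_l ℏ = −2ℏ.
cos θ = L_z/|L| = -2/√6, so θ ≈ 144.7°.

θ ≈ 144.7°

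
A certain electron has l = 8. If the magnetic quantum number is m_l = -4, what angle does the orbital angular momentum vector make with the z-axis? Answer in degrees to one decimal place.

θ ≈ 118.1°

|L|² = l(l+1)ℏ² = 72ℏ², so |L| = 6√2 ℏ.
L_z = m_l ℏ = −4ℏ.
cos θ = L_z/|L| = -4/√72, so θ ≈ 118.1°.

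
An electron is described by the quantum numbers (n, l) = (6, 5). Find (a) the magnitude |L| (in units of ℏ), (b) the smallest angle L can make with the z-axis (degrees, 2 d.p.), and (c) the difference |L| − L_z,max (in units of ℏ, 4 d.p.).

|L| = √30 ℏ ≈ 5.477ℏ; θ_min ≈ 24.09°; |L|−L_z,max ≈ 0.4772ℏ

|L| = ℏ√(5·6) = √30 ℏ ≈ 5.477ℏ.
cos θ_min = 5/√30, so θ_min ≈ 24.09°.
|L| − L_z,max = (√30 − 5)ℏ ≈ 0.4772ℏ.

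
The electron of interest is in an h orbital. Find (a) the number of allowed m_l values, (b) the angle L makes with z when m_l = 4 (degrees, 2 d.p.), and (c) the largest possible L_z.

11 values; θ(m_l=4) ≈ 43.09°; L_z,max = 5ℏ

H corresponds to l = 5.
There are 2l+1 = 11 values of m_l.
For m_l = 4: cos θ = 4/√30, θ ≈ 43.09°.
L_z,max = lℏ = 5ℏ.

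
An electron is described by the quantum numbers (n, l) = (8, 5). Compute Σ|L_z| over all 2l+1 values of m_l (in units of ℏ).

Σ|L_z| = 30 ℏ

m_l ∈ {-5, -4, -3, -2, -1, 0, 1, 2, 3, 4, 5}.
Σ|m_l| = 2·5(5+1)/2 = 30.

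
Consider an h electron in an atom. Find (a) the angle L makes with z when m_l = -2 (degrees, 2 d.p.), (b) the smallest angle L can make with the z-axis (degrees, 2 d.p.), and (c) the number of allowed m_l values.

An h state has l = 5.
For m_l = -2: cos θ = -2/√30, θ ≈ 111.42°.
cos θ_min = 5/√30, so θ_min ≈ 24.09°.
There are 2l+1 = 11 values of m_l.

θ(m_l=-2) ≈ 111.42°; θ_min ≈ 24.09°; 11 values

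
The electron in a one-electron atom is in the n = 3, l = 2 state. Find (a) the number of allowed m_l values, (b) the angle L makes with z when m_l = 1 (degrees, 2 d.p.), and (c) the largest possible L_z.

There are 2l+1 = 5 values of m_l.
For m_l = 1: cos θ = 1/√6, θ ≈ 65.91°.
L_z,max = lℏ = 2ℏ.

5 values; θ(m_l=1) ≈ 65.91°; L_z,max = 2ℏ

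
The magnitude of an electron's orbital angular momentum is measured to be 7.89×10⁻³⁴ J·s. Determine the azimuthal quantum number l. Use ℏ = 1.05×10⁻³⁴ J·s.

l = 7

|L|/ℏ = (7.89×10⁻³⁴)/(1.05×10⁻³⁴) ≈ 7.514.
Set l(l+1) = 56.46; the integer solution is l = 7.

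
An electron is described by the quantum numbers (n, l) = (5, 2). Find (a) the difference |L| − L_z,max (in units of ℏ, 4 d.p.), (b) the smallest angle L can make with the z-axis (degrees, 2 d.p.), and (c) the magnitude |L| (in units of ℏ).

|L| − L_z,max = (√6 − 2)ℏ ≈ 0.4495ℏ.
cos θ_min = 2/√6, so θ_min ≈ 35.26°.
|L| = ℏ√(2·3) = √6 ℏ ≈ 2.449ℏ.

|L|−L_z,max ≈ 0.4495ℏ; θ_min ≈ 35.26°; |L| = √6 ℏ ≈ 2.449ℏ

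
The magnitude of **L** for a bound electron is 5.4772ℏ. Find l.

l = 5

(|L|/ℏ)² = l(l+1) = 30.
l² + l − 30 = 0 ⇒ l = 5.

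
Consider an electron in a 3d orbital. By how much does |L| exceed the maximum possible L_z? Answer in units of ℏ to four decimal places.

The 3d subshell has l = 2.
|L| = √6 ℏ ≈ 2.4495ℏ, while L_z,max = lℏ = 2ℏ.
The difference is (√6 − 2)ℏ ≈ 0.4495ℏ.

|L| − L_z,max ≈ 0.4495ℏ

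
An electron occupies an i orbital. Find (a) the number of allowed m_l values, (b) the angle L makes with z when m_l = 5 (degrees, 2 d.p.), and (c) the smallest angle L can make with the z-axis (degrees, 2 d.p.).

13 values; θ(m_l=5) ≈ 39.51°; θ_min ≈ 22.21°

For an i orbital, l = 6.
There are 2l+1 = 13 values of m_l.
For m_l = 5: cos θ = 5/√42, θ ≈ 39.51°.
cos θ_min = 6/√42, so θ_min ≈ 22.21°.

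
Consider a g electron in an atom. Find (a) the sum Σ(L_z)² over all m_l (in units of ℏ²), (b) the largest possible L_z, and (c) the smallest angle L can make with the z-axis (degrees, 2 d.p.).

Σ(L_z)² = 60 ℏ²; L_z,max = 4ℏ; θ_min ≈ 26.57°

A g state has l = 4.
Σ m_l² = 60, so Σ(L_z)² = 60 ℏ².
L_z,max = lℏ = 4ℏ.
cos θ_min = 4/√20, so θ_min ≈ 26.57°.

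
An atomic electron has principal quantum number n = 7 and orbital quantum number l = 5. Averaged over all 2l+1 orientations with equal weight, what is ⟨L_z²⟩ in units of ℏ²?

⟨L_z²⟩ = 10 ℏ²

m_l runs from −5 to 5, i.e. {-5, -4, -3, -2, -1, 0, 1, 2, 3, 4, 5}.
⟨L_z²⟩ = ℏ²·l(l+1)/3 = 10ℏ².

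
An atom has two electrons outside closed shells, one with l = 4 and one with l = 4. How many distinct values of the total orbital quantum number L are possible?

L runs from |4 − 4| = 0 to 4 + 4 = 8.
L ∈ {0, 1, 2, 3, 4, 5, 6, 7, 8}.
That is 9 values.

9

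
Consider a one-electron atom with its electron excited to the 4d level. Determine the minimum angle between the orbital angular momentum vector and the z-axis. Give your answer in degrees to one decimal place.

θ_min ≈ 35.3°

The 4d level has l = 2.
|L| = ℏ√(l(l+1)) = √6 ℏ.
The smallest angle corresponds to the largest L_z, i.e. m_l = l = 2, giving L_z = 2ℏ.
cos θ_min = 2/√6, so θ_min ≈ 35.3°.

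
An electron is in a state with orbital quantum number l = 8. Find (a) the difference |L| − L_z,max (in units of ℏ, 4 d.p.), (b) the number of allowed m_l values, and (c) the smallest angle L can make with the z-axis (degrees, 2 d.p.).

|L|−L_z,max ≈ 0.4853ℏ; 17 values; θ_min ≈ 19.47°

|L| − L_z,max = (6√2 − 8)ℏ ≈ 0.4853ℏ.
There are 2l+1 = 17 values of m_l.
cos θ_min = 8/√72, so θ_min ≈ 19.47°.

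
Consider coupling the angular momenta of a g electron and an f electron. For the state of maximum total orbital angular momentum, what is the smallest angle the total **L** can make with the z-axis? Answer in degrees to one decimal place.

θ_min ≈ 20.7°

The total orbital quantum number L ranges from |l₁ − l₂| to l₁ + l₂ in integer steps.
L ∈ {1, 2, 3, 4, 5, 6, 7}.
The maximum is L = 7, with |L_tot| = ℏ√(7·8) = 2√14 ℏ.
The minimum angle with z is arccos(7/√56) ≈ 20.7°.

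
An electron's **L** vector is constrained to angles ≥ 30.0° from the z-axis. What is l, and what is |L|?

cos θ_min = l/√(l(l+1)) = √(l/(l+1)), so l/(l+1) = cos²(30.0°) = 0.7500.
Thus l = 0.7500/(1 − 0.7500) ≈ 3.
Then |L| = ℏ√(3·4) = 2√3 ℏ.

l = 3, |L| = 2√3 ℏ ≈ 3.464ℏ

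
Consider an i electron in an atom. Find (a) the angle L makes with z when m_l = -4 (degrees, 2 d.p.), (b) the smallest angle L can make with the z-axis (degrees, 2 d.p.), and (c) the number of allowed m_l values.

The letter i corresponds to l = 6.
For m_l = -4: cos θ = -4/√42, θ ≈ 128.11°.
cos θ_min = 6/√42, so θ_min ≈ 22.21°.
There are 2l+1 = 13 values of m_l.

θ(m_l=-4) ≈ 128.11°; θ_min ≈ 22.21°; 13 values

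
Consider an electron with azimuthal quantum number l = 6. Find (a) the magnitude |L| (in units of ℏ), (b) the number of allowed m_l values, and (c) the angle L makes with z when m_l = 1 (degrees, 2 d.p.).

|L| = √42 ℏ ≈ 6.481ℏ; 13 values; θ(m_l=1) ≈ 81.12°

|L| = ℏ√(6·7) = √42 ℏ ≈ 6.481ℏ.
There are 2l+1 = 13 values of m_l.
For m_l = 1: cos θ = 1/√42, θ ≈ 81.12°.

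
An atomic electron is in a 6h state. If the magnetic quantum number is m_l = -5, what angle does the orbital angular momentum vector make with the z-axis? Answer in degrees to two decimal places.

For 6h, l = 5.
|L|² = l(l+1)ℏ² = 30ℏ², so |L| = √30 ℏ.
L_z = m_l ℏ = −5ℏ.
cos θ = L_z/|L| = -5/√30, so θ ≈ 155.91°.

θ ≈ 155.91°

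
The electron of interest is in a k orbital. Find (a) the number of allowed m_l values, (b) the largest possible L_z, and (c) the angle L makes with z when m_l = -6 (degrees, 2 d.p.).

For a k orbital, l = 7.
There are 2l+1 = 15 values of m_l.
L_z,max = lℏ = 7ℏ.
For m_l = -6: cos θ = -6/√56, θ ≈ 143.30°.

15 values; L_z,max = 7ℏ; θ(m_l=-6) ≈ 143.30°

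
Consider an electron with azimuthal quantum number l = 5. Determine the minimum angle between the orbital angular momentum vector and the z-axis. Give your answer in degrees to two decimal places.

θ_min ≈ 24.09°

|L| = √(l(l+1)) ℏ = √30 ℏ.
The smallest angle corresponds to the largest L_z, i.e. m_l = l = 5, giving L_z = 5ℏ.
cos θ_min = 5/√30, so θ_min ≈ 24.09°.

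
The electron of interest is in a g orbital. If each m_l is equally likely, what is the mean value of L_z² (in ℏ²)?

⟨L_z²⟩ = 6.667 ℏ²

G corresponds to l = 4.
m_l runs from −4 to 4, i.e. {-4, -3, -2, -1, 0, 1, 2, 3, 4}.
⟨L_z²⟩ = ℏ²·l(l+1)/3 = 6.667ℏ².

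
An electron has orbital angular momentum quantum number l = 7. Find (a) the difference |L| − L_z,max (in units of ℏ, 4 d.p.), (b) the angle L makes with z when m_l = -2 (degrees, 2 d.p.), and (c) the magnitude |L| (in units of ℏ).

|L| − L_z,max = (2√14 − 7)ℏ ≈ 0.4833ℏ.
For m_l = -2: cos θ = -2/√56, θ ≈ 105.50°.
|L| = ℏ√(7·8) = 2√14 ℏ ≈ 7.483ℏ.

|L|−L_z,max ≈ 0.4833ℏ; θ(m_l=-2) ≈ 105.50°; |L| = 2√14 ℏ ≈ 7.483ℏ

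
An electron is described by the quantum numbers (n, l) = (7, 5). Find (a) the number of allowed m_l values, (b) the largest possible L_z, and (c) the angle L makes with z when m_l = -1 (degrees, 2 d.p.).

There are 2l+1 = 11 values of m_l.
L_z,max = lℏ = 5ℏ.
For m_l = -1: cos θ = -1/√30, θ ≈ 100.52°.

11 values; L_z,max = 5ℏ; θ(m_l=-1) ≈ 100.52°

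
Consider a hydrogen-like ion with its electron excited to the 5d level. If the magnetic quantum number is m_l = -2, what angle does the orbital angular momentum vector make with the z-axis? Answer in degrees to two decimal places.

The 5d level has l = 2.
|L| = ℏ√(l(l+1)) = √6 ℏ.
L_z = m_l ℏ = −2ℏ.
cos θ = L_z/|L| = -2/√6, so θ ≈ 144.74°.

θ ≈ 144.74°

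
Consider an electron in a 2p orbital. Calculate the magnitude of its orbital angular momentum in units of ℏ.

|L| = √2 ℏ ≈ 1.414ℏ

The 2p subshell has l = 1.
|L| = ℏ√(l(l+1)) = ℏ√(1·2) = √2 ℏ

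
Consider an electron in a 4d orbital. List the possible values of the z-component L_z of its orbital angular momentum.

L_z ∈ {−2ℏ, −ℏ, 0, ℏ, 2ℏ}

The 4d subshell has l = 2.
L_z = m_l ℏ with m_l ranging from −l to +l in integer steps.
For l = 2: m_l ∈ {-2, -1, 0, 1, 2}.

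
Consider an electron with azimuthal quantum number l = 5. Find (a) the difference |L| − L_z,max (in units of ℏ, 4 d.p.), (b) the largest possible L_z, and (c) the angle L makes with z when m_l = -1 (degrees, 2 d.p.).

|L|−L_z,max ≈ 0.4772ℏ; L_z,max = 5ℏ; θ(m_l=-1) ≈ 100.52°

|L| − L_z,max = (√30 − 5)ℏ ≈ 0.4772ℏ.
L_z,max = lℏ = 5ℏ.
For m_l = -1: cos θ = -1/√30, θ ≈ 100.52°.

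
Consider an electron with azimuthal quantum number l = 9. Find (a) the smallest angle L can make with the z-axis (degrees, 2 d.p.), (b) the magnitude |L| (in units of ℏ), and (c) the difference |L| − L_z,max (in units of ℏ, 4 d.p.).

cos θ_min = 9/√90, so θ_min ≈ 18.43°.
|L| = ℏ√(9·10) = 3√10 ℏ ≈ 9.487ℏ.
|L| − L_z,max = (3√10 − 9)ℏ ≈ 0.4868ℏ.

θ_min ≈ 18.43°; |L| = 3√10 ℏ ≈ 9.487ℏ; |L|−L_z,max ≈ 0.4868ℏ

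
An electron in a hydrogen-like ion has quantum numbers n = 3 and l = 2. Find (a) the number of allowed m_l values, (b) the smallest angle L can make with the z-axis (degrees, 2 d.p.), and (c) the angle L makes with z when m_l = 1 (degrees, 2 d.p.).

There are 2l+1 = 5 values of m_l.
cos θ_min = 2/√6, so θ_min ≈ 35.26°.
For m_l = 1: cos θ = 1/√6, θ ≈ 65.91°.

5 values; θ_min ≈ 35.26°; θ(m_l=1) ≈ 65.91°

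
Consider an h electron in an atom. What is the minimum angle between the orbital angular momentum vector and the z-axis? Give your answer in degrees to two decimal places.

θ_min ≈ 24.09°

For an h orbital, l = 5.
|L| = ℏ√(l(l+1)) = √30 ℏ.
The smallest angle corresponds to the largest L_z, i.e. m_l = l = 5, giving L_z = 5ℏ.
cos θ_min = 5/√30, so θ_min ≈ 24.09°.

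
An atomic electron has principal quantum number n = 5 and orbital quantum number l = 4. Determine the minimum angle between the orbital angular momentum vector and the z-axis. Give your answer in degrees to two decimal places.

|L| = √(l(l+1)) ℏ = 2√5 ℏ.
The smallest angle corresponds to the largest L_z, i.e. m_l = l = 4, giving L_z = 4ℏ.
cos θ_min = 4/√20, so θ_min ≈ 26.57°.

θ_min ≈ 26.57°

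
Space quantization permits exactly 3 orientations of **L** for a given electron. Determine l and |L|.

l = 1, |L| = √2 ℏ ≈ 1.414ℏ

2l + 1 = 3 ⇒ l = 1.
|L| = ℏ√(l(l+1)) = ℏ√(1·2) = √2 ℏ.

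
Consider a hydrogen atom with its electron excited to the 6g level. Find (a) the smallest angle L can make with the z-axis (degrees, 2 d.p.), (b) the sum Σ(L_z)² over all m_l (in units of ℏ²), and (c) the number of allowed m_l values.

The 6g level has l = 4.
cos θ_min = 4/√20, so θ_min ≈ 26.57°.
Σ m_l² = 60, so Σ(L_z)² = 60 ℏ².
There are 2l+1 = 9 values of m_l.

θ_min ≈ 26.57°; Σ(L_z)² = 60 ℏ²; 9 values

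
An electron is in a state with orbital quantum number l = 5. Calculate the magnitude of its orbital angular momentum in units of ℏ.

|L| = ℏ√(l(l+1)) = ℏ√(5·6) = √30 ℏ

|L| = √30 ℏ ≈ 5.477ℏ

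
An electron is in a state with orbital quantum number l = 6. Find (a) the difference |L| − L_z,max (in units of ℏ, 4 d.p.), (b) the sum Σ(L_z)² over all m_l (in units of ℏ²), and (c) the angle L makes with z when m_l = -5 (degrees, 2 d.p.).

|L| − L_z,max = (√42 − 6)ℏ ≈ 0.4807ℏ.
Σ m_l² = 182, so Σ(L_z)² = 182 ℏ².
For m_l = -5: cos θ = -5/√42, θ ≈ 140.49°.

|L|−L_z,max ≈ 0.4807ℏ; Σ(L_z)² = 182 ℏ²; θ(m_l=-5) ≈ 140.49°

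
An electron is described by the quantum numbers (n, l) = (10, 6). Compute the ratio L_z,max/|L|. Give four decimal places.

L_z,max/|L| = 0.9258

|L| = √42 ℏ ≈ 6.4807ℏ, while L_z,max = lℏ = 6ℏ.
L_z,max/|L| = 6/√42 = 0.9258.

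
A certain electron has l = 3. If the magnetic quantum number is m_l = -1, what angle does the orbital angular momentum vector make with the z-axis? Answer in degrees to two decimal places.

θ ≈ 106.78°

|L|² = l(l+1)ℏ² = 12ℏ², so |L| = 2√3 ℏ.
L_z = m_l ℏ = −1ℏ.
cos θ = L_z/|L| = -1/√12, so θ ≈ 106.78°.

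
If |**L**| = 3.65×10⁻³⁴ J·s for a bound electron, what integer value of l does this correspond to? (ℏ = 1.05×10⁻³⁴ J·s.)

In units of ℏ, |L| ≈ 3.476.
Set l(l+1) = 12.08; the integer solution is l = 3.

l = 3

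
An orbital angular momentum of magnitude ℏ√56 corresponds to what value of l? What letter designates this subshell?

(|L|/ℏ)² = l(l+1) = 56.
l² + l − 56 = 0 ⇒ l = 7.

l = 7 (k orbital)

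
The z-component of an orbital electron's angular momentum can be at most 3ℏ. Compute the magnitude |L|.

|L| = 2√3 ℏ ≈ 3.464ℏ

Since max m_l = l, l = 3.
Then |L| = ℏ√(3·4) = 2√3 ℏ.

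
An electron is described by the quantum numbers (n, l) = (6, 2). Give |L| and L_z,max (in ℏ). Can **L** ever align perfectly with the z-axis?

|L| = √6 ℏ ≈ 2.4495ℏ, while L_z,max = lℏ = 2ℏ.
Since |L| > L_z,max, the vector can never point exactly along z; the closest it comes is θ_min = arccos(2/√6) ≈ 35.3°.

No: L_z,max = 2ℏ < |L| = √6 ℏ ≈ 2.449ℏ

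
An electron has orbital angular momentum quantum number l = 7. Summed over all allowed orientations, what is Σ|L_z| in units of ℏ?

m_l runs from −7 to 7, i.e. {-7, -6, -5, -4, -3, -2, -1, 0, 1, 2, 3, 4, 5, 6, 7}.
Σ|m_l| = l(l+1) = 56.

Σ|L_z| = 56 ℏ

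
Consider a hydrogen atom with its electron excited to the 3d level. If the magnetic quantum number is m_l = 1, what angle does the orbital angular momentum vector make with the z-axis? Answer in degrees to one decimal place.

θ ≈ 65.9°

The 3d level has l = 2.
|L| = √(l(l+1)) ℏ = √6 ℏ.
L_z = m_l ℏ = 1ℏ.
cos θ = L_z/|L| = 1/√6, so θ ≈ 65.9°.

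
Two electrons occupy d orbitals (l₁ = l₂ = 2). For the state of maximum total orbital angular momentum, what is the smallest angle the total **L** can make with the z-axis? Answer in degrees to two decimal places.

L runs from |2 − 2| = 0 to 2 + 2 = 4.
Allowed values: L = 0, 1, 2, 3, 4.
The maximum is L = 4, with |L_tot| = ℏ√(4·5) = 2√5 ℏ.
The minimum angle with z is arccos(4/√20) ≈ 26.57°.

θ_min ≈ 26.57°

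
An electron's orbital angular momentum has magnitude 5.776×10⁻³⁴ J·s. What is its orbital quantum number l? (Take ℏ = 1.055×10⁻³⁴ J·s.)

l = 5

|L|/ℏ = (5.776×10⁻³⁴)/(1.055×10⁻³⁴) ≈ 5.475.
l(l+1) ≈ 5.475² ≈ 29.97, so l = 5.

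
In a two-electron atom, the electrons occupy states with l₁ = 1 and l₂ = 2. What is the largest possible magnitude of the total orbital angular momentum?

|L_tot|_max = 2√3 ℏ ≈ 3.464ℏ

L runs from |1 − 2| = 1 to 1 + 2 = 3.
So L can be 1, 2, 3.
The largest magnitude corresponds to L = 3: |L_tot| = ℏ√(3·4) = 2√3 ℏ.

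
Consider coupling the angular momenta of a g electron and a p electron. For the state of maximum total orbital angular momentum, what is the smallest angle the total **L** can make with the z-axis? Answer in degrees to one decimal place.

The total orbital quantum number L ranges from |l₁ − l₂| to l₁ + l₂ in integer steps.
Allowed values: L = 3, 4, 5.
The maximum is L = 5, with |L_tot| = ℏ√(5·6) = √30 ℏ.
The minimum angle with z is arccos(5/√30) ≈ 24.1°.

θ_min ≈ 24.1°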